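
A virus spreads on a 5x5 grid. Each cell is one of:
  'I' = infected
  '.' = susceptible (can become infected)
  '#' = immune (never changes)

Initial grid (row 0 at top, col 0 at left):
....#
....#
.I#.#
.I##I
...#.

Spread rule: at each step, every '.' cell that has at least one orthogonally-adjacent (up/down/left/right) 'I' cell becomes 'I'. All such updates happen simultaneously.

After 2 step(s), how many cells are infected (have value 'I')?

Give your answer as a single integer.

Step 0 (initial): 3 infected
Step 1: +5 new -> 8 infected
Step 2: +5 new -> 13 infected

Answer: 13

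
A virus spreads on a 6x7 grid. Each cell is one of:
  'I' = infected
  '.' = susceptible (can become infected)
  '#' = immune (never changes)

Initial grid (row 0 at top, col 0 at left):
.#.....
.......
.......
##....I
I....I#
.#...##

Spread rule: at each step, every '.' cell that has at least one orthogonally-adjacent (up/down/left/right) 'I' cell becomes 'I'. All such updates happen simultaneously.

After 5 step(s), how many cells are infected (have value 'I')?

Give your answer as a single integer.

Step 0 (initial): 3 infected
Step 1: +5 new -> 8 infected
Step 2: +6 new -> 14 infected
Step 3: +7 new -> 21 infected
Step 4: +4 new -> 25 infected
Step 5: +4 new -> 29 infected

Answer: 29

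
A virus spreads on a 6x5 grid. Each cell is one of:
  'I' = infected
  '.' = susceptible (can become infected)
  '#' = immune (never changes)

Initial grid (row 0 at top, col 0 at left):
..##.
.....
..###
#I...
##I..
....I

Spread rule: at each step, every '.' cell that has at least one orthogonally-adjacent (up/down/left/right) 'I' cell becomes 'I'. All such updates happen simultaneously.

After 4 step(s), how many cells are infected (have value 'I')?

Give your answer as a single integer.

Answer: 20

Derivation:
Step 0 (initial): 3 infected
Step 1: +6 new -> 9 infected
Step 2: +5 new -> 14 infected
Step 3: +4 new -> 18 infected
Step 4: +2 new -> 20 infected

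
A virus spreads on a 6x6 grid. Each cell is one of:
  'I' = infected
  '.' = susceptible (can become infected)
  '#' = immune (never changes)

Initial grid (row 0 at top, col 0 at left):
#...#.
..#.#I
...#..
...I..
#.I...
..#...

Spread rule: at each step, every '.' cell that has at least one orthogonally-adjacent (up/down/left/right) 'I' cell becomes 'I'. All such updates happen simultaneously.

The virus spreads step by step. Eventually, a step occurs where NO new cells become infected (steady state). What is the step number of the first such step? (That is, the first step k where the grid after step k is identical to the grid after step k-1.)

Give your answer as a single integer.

Answer: 9

Derivation:
Step 0 (initial): 3 infected
Step 1: +6 new -> 9 infected
Step 2: +7 new -> 16 infected
Step 3: +5 new -> 21 infected
Step 4: +3 new -> 24 infected
Step 5: +2 new -> 26 infected
Step 6: +1 new -> 27 infected
Step 7: +1 new -> 28 infected
Step 8: +1 new -> 29 infected
Step 9: +0 new -> 29 infected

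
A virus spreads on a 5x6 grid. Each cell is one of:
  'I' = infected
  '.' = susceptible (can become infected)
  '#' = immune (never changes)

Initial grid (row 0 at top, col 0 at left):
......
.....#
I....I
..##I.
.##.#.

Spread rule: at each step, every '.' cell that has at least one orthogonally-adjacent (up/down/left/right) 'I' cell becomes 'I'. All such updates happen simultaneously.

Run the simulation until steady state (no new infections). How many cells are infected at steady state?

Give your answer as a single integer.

Answer: 23

Derivation:
Step 0 (initial): 3 infected
Step 1: +5 new -> 8 infected
Step 2: +8 new -> 16 infected
Step 3: +4 new -> 20 infected
Step 4: +3 new -> 23 infected
Step 5: +0 new -> 23 infected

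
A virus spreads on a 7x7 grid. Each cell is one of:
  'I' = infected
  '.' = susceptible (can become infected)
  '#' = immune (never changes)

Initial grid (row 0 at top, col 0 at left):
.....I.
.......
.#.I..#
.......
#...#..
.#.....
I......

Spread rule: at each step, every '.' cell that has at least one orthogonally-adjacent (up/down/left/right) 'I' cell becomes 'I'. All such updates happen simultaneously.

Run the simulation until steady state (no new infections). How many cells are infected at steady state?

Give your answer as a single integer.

Answer: 44

Derivation:
Step 0 (initial): 3 infected
Step 1: +9 new -> 12 infected
Step 2: +9 new -> 21 infected
Step 3: +8 new -> 29 infected
Step 4: +8 new -> 37 infected
Step 5: +5 new -> 42 infected
Step 6: +2 new -> 44 infected
Step 7: +0 new -> 44 infected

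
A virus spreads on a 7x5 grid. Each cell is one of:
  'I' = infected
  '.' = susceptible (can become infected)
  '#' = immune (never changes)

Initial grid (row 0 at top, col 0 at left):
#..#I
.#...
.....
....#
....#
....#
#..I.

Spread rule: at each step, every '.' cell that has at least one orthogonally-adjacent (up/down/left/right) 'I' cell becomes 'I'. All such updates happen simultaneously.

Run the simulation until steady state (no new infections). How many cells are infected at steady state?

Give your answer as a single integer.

Step 0 (initial): 2 infected
Step 1: +4 new -> 6 infected
Step 2: +5 new -> 11 infected
Step 3: +5 new -> 16 infected
Step 4: +5 new -> 21 infected
Step 5: +4 new -> 25 infected
Step 6: +2 new -> 27 infected
Step 7: +1 new -> 28 infected
Step 8: +0 new -> 28 infected

Answer: 28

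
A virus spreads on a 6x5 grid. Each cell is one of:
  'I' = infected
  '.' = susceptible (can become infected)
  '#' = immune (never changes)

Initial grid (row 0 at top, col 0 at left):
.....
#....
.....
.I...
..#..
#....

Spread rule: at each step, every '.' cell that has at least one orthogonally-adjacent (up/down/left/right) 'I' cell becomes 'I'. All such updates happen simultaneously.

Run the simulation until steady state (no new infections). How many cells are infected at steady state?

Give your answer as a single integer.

Step 0 (initial): 1 infected
Step 1: +4 new -> 5 infected
Step 2: +6 new -> 11 infected
Step 3: +6 new -> 17 infected
Step 4: +6 new -> 23 infected
Step 5: +3 new -> 26 infected
Step 6: +1 new -> 27 infected
Step 7: +0 new -> 27 infected

Answer: 27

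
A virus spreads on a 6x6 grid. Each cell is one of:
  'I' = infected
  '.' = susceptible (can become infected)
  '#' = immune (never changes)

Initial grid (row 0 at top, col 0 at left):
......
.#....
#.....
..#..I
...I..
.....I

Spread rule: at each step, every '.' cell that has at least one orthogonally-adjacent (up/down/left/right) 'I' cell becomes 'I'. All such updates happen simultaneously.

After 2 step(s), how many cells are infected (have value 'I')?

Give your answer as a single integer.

Step 0 (initial): 3 infected
Step 1: +8 new -> 11 infected
Step 2: +5 new -> 16 infected

Answer: 16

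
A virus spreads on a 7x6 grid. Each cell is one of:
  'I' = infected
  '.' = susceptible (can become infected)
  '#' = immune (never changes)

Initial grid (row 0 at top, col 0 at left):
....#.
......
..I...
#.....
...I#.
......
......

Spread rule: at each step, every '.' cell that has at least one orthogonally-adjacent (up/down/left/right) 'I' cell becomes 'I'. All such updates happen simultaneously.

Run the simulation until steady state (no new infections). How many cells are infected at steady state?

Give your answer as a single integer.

Answer: 39

Derivation:
Step 0 (initial): 2 infected
Step 1: +7 new -> 9 infected
Step 2: +11 new -> 20 infected
Step 3: +11 new -> 31 infected
Step 4: +6 new -> 37 infected
Step 5: +2 new -> 39 infected
Step 6: +0 new -> 39 infected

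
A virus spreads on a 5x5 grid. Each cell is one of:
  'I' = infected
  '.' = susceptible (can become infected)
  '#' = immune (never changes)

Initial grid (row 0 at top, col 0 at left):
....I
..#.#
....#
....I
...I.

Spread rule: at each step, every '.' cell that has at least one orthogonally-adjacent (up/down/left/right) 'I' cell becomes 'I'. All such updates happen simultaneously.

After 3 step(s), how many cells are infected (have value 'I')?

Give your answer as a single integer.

Step 0 (initial): 3 infected
Step 1: +4 new -> 7 infected
Step 2: +5 new -> 12 infected
Step 3: +4 new -> 16 infected

Answer: 16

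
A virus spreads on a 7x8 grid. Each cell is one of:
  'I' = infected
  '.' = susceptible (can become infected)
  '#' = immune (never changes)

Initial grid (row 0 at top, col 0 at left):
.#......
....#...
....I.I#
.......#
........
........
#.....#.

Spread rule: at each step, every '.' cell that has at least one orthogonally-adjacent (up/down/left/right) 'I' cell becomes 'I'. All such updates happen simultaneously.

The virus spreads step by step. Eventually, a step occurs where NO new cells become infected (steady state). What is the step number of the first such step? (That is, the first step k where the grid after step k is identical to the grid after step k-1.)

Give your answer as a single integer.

Step 0 (initial): 2 infected
Step 1: +5 new -> 7 infected
Step 2: +9 new -> 16 infected
Step 3: +11 new -> 27 infected
Step 4: +10 new -> 37 infected
Step 5: +7 new -> 44 infected
Step 6: +4 new -> 48 infected
Step 7: +2 new -> 50 infected
Step 8: +0 new -> 50 infected

Answer: 8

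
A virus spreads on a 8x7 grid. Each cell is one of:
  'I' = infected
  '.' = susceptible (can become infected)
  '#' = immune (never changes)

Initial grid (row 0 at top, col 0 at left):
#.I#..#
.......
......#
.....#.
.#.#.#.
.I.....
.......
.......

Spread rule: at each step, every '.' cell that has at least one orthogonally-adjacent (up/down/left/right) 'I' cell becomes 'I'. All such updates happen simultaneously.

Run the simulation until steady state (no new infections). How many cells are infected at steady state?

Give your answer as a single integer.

Step 0 (initial): 2 infected
Step 1: +5 new -> 7 infected
Step 2: +9 new -> 16 infected
Step 3: +10 new -> 26 infected
Step 4: +10 new -> 36 infected
Step 5: +7 new -> 43 infected
Step 6: +3 new -> 46 infected
Step 7: +2 new -> 48 infected
Step 8: +0 new -> 48 infected

Answer: 48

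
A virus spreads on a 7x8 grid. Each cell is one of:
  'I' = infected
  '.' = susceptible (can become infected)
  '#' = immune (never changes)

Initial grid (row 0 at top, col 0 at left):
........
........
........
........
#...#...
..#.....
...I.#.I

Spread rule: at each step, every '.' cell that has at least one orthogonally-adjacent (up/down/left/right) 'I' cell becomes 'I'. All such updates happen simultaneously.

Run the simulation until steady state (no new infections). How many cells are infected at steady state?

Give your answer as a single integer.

Step 0 (initial): 2 infected
Step 1: +5 new -> 7 infected
Step 2: +5 new -> 12 infected
Step 3: +7 new -> 19 infected
Step 4: +8 new -> 27 infected
Step 5: +7 new -> 34 infected
Step 6: +8 new -> 42 infected
Step 7: +6 new -> 48 infected
Step 8: +3 new -> 51 infected
Step 9: +1 new -> 52 infected
Step 10: +0 new -> 52 infected

Answer: 52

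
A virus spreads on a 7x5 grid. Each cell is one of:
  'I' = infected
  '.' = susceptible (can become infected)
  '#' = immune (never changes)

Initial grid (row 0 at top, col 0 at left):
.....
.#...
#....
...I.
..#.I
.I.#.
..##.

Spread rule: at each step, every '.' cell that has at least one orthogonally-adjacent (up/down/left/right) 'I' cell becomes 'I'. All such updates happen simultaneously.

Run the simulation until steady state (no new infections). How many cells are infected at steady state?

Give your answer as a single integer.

Step 0 (initial): 3 infected
Step 1: +9 new -> 12 infected
Step 2: +7 new -> 19 infected
Step 3: +5 new -> 24 infected
Step 4: +2 new -> 26 infected
Step 5: +1 new -> 27 infected
Step 6: +1 new -> 28 infected
Step 7: +1 new -> 29 infected
Step 8: +0 new -> 29 infected

Answer: 29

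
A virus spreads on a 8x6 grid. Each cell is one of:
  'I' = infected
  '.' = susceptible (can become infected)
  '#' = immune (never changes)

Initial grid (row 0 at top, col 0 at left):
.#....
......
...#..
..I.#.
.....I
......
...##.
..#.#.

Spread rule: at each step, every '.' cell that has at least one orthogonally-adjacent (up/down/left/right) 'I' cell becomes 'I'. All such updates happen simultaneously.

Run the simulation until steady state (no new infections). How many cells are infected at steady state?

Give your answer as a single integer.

Step 0 (initial): 2 infected
Step 1: +7 new -> 9 infected
Step 2: +9 new -> 18 infected
Step 3: +11 new -> 29 infected
Step 4: +6 new -> 35 infected
Step 5: +4 new -> 39 infected
Step 6: +1 new -> 40 infected
Step 7: +0 new -> 40 infected

Answer: 40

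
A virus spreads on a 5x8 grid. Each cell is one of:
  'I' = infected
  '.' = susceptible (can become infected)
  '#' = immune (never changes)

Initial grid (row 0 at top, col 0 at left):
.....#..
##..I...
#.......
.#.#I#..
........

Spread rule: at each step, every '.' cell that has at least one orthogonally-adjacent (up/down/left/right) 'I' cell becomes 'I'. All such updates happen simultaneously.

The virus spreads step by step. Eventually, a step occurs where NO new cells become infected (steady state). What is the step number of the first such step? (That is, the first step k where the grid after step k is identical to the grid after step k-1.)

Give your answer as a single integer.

Step 0 (initial): 2 infected
Step 1: +5 new -> 7 infected
Step 2: +7 new -> 14 infected
Step 3: +7 new -> 21 infected
Step 4: +8 new -> 29 infected
Step 5: +3 new -> 32 infected
Step 6: +1 new -> 33 infected
Step 7: +0 new -> 33 infected

Answer: 7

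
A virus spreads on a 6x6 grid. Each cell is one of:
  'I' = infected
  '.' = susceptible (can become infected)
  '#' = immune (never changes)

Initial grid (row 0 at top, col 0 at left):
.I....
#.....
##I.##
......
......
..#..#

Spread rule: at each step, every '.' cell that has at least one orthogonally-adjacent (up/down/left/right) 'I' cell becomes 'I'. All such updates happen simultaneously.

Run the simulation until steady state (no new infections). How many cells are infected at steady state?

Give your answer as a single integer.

Step 0 (initial): 2 infected
Step 1: +6 new -> 8 infected
Step 2: +5 new -> 13 infected
Step 3: +6 new -> 19 infected
Step 4: +7 new -> 26 infected
Step 5: +3 new -> 29 infected
Step 6: +0 new -> 29 infected

Answer: 29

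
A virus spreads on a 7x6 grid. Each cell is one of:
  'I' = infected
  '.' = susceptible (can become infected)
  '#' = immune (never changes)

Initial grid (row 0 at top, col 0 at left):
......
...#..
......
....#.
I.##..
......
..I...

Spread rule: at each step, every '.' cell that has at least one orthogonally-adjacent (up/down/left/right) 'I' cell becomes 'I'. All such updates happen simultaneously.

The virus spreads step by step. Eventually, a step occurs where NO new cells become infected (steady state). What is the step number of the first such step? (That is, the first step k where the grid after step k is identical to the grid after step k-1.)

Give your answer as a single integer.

Answer: 10

Derivation:
Step 0 (initial): 2 infected
Step 1: +6 new -> 8 infected
Step 2: +6 new -> 14 infected
Step 3: +5 new -> 19 infected
Step 4: +6 new -> 25 infected
Step 5: +4 new -> 29 infected
Step 6: +3 new -> 32 infected
Step 7: +3 new -> 35 infected
Step 8: +2 new -> 37 infected
Step 9: +1 new -> 38 infected
Step 10: +0 new -> 38 infected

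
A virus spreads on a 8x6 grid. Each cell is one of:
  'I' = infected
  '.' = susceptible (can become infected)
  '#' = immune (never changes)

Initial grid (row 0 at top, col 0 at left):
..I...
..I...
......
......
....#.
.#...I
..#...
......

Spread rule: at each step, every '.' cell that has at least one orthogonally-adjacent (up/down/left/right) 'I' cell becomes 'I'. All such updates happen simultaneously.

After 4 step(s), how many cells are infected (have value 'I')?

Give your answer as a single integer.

Step 0 (initial): 3 infected
Step 1: +8 new -> 11 infected
Step 2: +11 new -> 22 infected
Step 3: +13 new -> 35 infected
Step 4: +3 new -> 38 infected

Answer: 38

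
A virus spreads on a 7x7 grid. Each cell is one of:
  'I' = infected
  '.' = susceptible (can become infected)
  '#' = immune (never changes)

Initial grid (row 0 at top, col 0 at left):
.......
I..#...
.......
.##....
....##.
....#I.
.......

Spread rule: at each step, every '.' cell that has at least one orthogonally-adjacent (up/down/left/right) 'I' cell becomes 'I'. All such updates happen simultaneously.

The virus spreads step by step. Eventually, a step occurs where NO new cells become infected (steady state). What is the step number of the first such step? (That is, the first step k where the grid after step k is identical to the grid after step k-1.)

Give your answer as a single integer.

Answer: 7

Derivation:
Step 0 (initial): 2 infected
Step 1: +5 new -> 7 infected
Step 2: +7 new -> 14 infected
Step 3: +5 new -> 19 infected
Step 4: +8 new -> 27 infected
Step 5: +12 new -> 39 infected
Step 6: +4 new -> 43 infected
Step 7: +0 new -> 43 infected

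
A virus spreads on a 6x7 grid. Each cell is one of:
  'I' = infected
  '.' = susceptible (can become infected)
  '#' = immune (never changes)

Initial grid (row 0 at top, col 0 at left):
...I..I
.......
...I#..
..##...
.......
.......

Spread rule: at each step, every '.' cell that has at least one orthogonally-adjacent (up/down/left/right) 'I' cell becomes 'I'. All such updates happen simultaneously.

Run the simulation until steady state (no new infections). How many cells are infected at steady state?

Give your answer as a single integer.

Answer: 39

Derivation:
Step 0 (initial): 3 infected
Step 1: +6 new -> 9 infected
Step 2: +6 new -> 15 infected
Step 3: +6 new -> 21 infected
Step 4: +5 new -> 26 infected
Step 5: +6 new -> 32 infected
Step 6: +5 new -> 37 infected
Step 7: +2 new -> 39 infected
Step 8: +0 new -> 39 infected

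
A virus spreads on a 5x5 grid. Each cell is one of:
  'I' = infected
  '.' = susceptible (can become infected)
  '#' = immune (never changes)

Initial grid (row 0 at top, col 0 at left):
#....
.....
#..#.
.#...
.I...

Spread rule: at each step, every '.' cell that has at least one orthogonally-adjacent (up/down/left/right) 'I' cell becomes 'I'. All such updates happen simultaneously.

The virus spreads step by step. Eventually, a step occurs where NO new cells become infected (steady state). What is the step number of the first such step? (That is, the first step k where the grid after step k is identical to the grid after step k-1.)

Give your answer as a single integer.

Step 0 (initial): 1 infected
Step 1: +2 new -> 3 infected
Step 2: +3 new -> 6 infected
Step 3: +3 new -> 9 infected
Step 4: +3 new -> 12 infected
Step 5: +4 new -> 16 infected
Step 6: +4 new -> 20 infected
Step 7: +1 new -> 21 infected
Step 8: +0 new -> 21 infected

Answer: 8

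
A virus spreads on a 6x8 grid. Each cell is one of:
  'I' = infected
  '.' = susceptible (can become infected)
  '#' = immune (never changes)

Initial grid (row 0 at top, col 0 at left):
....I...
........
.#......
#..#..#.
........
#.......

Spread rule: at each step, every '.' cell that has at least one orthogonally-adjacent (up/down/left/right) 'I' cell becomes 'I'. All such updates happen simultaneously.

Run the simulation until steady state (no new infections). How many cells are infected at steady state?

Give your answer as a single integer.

Step 0 (initial): 1 infected
Step 1: +3 new -> 4 infected
Step 2: +5 new -> 9 infected
Step 3: +7 new -> 16 infected
Step 4: +7 new -> 23 infected
Step 5: +6 new -> 29 infected
Step 6: +7 new -> 36 infected
Step 7: +4 new -> 40 infected
Step 8: +3 new -> 43 infected
Step 9: +0 new -> 43 infected

Answer: 43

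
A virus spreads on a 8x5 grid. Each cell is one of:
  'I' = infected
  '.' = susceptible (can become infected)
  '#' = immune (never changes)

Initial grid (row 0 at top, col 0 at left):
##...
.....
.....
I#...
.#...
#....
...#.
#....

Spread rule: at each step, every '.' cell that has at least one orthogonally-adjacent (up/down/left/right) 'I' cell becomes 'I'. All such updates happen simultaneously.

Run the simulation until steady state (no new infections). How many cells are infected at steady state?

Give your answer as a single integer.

Answer: 33

Derivation:
Step 0 (initial): 1 infected
Step 1: +2 new -> 3 infected
Step 2: +2 new -> 5 infected
Step 3: +2 new -> 7 infected
Step 4: +3 new -> 10 infected
Step 5: +5 new -> 15 infected
Step 6: +5 new -> 20 infected
Step 7: +5 new -> 25 infected
Step 8: +3 new -> 28 infected
Step 9: +4 new -> 32 infected
Step 10: +1 new -> 33 infected
Step 11: +0 new -> 33 infected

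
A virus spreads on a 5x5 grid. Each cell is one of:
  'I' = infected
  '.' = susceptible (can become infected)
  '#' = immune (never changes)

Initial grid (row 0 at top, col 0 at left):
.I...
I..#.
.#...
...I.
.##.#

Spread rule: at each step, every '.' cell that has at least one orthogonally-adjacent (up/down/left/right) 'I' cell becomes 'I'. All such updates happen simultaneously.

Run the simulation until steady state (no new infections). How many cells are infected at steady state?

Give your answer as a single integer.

Step 0 (initial): 3 infected
Step 1: +8 new -> 11 infected
Step 2: +6 new -> 17 infected
Step 3: +3 new -> 20 infected
Step 4: +0 new -> 20 infected

Answer: 20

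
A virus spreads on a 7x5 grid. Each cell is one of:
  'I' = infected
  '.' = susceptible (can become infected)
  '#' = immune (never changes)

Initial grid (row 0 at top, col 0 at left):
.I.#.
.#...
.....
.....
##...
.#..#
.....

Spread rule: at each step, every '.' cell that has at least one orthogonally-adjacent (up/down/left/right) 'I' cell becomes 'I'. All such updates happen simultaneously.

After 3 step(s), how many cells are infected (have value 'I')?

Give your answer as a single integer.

Step 0 (initial): 1 infected
Step 1: +2 new -> 3 infected
Step 2: +2 new -> 5 infected
Step 3: +3 new -> 8 infected

Answer: 8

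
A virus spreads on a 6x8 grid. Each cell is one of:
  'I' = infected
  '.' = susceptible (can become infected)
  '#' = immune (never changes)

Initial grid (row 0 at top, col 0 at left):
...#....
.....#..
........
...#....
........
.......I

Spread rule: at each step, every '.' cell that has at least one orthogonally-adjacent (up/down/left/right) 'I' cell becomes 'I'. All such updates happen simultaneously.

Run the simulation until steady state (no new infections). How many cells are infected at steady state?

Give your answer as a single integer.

Step 0 (initial): 1 infected
Step 1: +2 new -> 3 infected
Step 2: +3 new -> 6 infected
Step 3: +4 new -> 10 infected
Step 4: +5 new -> 15 infected
Step 5: +6 new -> 21 infected
Step 6: +4 new -> 25 infected
Step 7: +6 new -> 31 infected
Step 8: +5 new -> 36 infected
Step 9: +3 new -> 39 infected
Step 10: +3 new -> 42 infected
Step 11: +2 new -> 44 infected
Step 12: +1 new -> 45 infected
Step 13: +0 new -> 45 infected

Answer: 45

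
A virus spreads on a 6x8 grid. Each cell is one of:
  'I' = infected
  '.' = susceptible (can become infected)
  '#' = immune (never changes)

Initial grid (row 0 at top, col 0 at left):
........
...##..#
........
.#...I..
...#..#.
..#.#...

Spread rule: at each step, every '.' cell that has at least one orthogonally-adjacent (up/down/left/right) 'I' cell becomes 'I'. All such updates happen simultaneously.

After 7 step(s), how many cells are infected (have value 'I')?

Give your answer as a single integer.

Step 0 (initial): 1 infected
Step 1: +4 new -> 5 infected
Step 2: +7 new -> 12 infected
Step 3: +7 new -> 19 infected
Step 4: +5 new -> 24 infected
Step 5: +5 new -> 29 infected
Step 6: +5 new -> 34 infected
Step 7: +4 new -> 38 infected

Answer: 38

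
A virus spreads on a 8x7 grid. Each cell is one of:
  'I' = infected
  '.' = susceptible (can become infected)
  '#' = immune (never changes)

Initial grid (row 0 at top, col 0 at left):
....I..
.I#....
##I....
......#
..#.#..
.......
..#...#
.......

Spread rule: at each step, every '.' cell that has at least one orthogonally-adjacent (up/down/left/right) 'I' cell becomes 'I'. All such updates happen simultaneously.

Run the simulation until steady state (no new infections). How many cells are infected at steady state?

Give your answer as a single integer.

Step 0 (initial): 3 infected
Step 1: +7 new -> 10 infected
Step 2: +8 new -> 18 infected
Step 3: +6 new -> 24 infected
Step 4: +5 new -> 29 infected
Step 5: +6 new -> 35 infected
Step 6: +6 new -> 41 infected
Step 7: +5 new -> 46 infected
Step 8: +1 new -> 47 infected
Step 9: +1 new -> 48 infected
Step 10: +0 new -> 48 infected

Answer: 48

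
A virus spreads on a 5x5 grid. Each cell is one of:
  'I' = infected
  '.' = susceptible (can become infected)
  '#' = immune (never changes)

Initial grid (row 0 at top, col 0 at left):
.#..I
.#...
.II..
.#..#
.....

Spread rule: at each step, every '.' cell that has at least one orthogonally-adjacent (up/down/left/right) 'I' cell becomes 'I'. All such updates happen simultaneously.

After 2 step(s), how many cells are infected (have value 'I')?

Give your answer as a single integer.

Step 0 (initial): 3 infected
Step 1: +6 new -> 9 infected
Step 2: +7 new -> 16 infected

Answer: 16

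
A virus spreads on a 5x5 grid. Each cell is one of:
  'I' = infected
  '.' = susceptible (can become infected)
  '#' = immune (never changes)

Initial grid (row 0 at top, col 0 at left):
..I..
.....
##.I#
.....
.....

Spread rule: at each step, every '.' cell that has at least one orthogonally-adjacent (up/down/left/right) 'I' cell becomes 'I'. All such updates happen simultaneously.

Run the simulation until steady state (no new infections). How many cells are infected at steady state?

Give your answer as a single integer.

Step 0 (initial): 2 infected
Step 1: +6 new -> 8 infected
Step 2: +7 new -> 15 infected
Step 3: +4 new -> 19 infected
Step 4: +2 new -> 21 infected
Step 5: +1 new -> 22 infected
Step 6: +0 new -> 22 infected

Answer: 22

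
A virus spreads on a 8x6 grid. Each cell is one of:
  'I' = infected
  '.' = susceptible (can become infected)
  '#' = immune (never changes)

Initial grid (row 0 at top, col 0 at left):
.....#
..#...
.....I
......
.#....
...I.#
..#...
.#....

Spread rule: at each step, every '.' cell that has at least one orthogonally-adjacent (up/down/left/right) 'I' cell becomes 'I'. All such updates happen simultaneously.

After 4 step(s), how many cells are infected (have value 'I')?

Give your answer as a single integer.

Answer: 34

Derivation:
Step 0 (initial): 2 infected
Step 1: +7 new -> 9 infected
Step 2: +10 new -> 19 infected
Step 3: +9 new -> 28 infected
Step 4: +6 new -> 34 infected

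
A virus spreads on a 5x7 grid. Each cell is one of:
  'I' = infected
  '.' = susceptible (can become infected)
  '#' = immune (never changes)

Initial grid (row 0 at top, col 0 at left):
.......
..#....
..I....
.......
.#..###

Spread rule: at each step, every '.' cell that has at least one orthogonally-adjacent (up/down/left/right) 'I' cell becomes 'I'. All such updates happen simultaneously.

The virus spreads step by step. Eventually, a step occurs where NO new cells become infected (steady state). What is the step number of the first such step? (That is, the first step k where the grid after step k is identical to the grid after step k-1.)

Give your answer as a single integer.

Answer: 7

Derivation:
Step 0 (initial): 1 infected
Step 1: +3 new -> 4 infected
Step 2: +7 new -> 11 infected
Step 3: +8 new -> 19 infected
Step 4: +7 new -> 26 infected
Step 5: +3 new -> 29 infected
Step 6: +1 new -> 30 infected
Step 7: +0 new -> 30 infected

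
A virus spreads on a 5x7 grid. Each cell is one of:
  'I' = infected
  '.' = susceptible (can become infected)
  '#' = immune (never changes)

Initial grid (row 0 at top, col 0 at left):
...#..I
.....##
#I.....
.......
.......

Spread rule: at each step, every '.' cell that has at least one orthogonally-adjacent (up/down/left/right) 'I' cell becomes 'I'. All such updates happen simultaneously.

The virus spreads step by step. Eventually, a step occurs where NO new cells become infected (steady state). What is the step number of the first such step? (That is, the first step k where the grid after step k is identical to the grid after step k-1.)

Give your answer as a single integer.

Step 0 (initial): 2 infected
Step 1: +4 new -> 6 infected
Step 2: +8 new -> 14 infected
Step 3: +8 new -> 22 infected
Step 4: +3 new -> 25 infected
Step 5: +3 new -> 28 infected
Step 6: +2 new -> 30 infected
Step 7: +1 new -> 31 infected
Step 8: +0 new -> 31 infected

Answer: 8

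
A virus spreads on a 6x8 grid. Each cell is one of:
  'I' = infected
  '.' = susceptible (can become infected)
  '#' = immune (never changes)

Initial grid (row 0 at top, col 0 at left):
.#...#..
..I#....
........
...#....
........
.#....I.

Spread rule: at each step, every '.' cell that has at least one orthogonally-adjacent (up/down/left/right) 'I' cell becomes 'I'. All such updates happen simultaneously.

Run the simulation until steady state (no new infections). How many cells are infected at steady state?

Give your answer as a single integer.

Answer: 43

Derivation:
Step 0 (initial): 2 infected
Step 1: +6 new -> 8 infected
Step 2: +9 new -> 17 infected
Step 3: +11 new -> 28 infected
Step 4: +9 new -> 37 infected
Step 5: +4 new -> 41 infected
Step 6: +2 new -> 43 infected
Step 7: +0 new -> 43 infected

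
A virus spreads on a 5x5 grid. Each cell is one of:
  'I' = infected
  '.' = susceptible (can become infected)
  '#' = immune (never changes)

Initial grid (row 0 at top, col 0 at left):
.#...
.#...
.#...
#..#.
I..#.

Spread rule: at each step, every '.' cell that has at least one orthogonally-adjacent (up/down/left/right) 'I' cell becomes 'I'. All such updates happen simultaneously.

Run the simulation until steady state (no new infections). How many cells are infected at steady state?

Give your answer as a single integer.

Answer: 16

Derivation:
Step 0 (initial): 1 infected
Step 1: +1 new -> 2 infected
Step 2: +2 new -> 4 infected
Step 3: +1 new -> 5 infected
Step 4: +1 new -> 6 infected
Step 5: +2 new -> 8 infected
Step 6: +3 new -> 11 infected
Step 7: +3 new -> 14 infected
Step 8: +2 new -> 16 infected
Step 9: +0 new -> 16 infected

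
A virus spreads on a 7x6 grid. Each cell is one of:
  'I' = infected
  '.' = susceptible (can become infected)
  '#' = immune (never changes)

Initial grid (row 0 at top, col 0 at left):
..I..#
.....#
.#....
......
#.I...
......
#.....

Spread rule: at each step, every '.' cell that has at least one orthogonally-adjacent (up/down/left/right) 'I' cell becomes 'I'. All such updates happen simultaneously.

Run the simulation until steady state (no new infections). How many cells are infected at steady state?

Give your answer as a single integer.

Answer: 37

Derivation:
Step 0 (initial): 2 infected
Step 1: +7 new -> 9 infected
Step 2: +11 new -> 20 infected
Step 3: +10 new -> 30 infected
Step 4: +5 new -> 35 infected
Step 5: +2 new -> 37 infected
Step 6: +0 new -> 37 infected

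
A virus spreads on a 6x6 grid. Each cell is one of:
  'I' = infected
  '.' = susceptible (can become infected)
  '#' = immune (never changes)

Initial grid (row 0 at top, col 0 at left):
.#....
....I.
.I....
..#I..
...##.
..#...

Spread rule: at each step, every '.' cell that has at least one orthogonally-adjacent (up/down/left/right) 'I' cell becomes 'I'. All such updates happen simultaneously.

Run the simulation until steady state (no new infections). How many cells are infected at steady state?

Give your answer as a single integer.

Step 0 (initial): 3 infected
Step 1: +10 new -> 13 infected
Step 2: +8 new -> 21 infected
Step 3: +6 new -> 27 infected
Step 4: +2 new -> 29 infected
Step 5: +1 new -> 30 infected
Step 6: +1 new -> 31 infected
Step 7: +0 new -> 31 infected

Answer: 31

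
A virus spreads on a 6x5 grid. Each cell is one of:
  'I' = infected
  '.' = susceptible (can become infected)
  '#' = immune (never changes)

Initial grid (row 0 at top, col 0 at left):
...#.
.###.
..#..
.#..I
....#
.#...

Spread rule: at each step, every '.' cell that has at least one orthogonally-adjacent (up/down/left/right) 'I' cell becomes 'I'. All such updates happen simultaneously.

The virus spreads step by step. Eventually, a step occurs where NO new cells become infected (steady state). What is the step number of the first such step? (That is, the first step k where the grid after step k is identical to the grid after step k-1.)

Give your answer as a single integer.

Answer: 12

Derivation:
Step 0 (initial): 1 infected
Step 1: +2 new -> 3 infected
Step 2: +4 new -> 7 infected
Step 3: +3 new -> 10 infected
Step 4: +3 new -> 13 infected
Step 5: +1 new -> 14 infected
Step 6: +2 new -> 16 infected
Step 7: +1 new -> 17 infected
Step 8: +2 new -> 19 infected
Step 9: +1 new -> 20 infected
Step 10: +1 new -> 21 infected
Step 11: +1 new -> 22 infected
Step 12: +0 new -> 22 infected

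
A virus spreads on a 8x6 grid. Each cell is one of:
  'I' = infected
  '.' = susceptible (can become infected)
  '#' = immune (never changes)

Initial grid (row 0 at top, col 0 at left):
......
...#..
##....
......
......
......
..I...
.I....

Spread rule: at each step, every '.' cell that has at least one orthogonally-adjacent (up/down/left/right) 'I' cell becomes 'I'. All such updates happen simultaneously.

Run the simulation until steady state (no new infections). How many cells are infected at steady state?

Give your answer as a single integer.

Step 0 (initial): 2 infected
Step 1: +5 new -> 7 infected
Step 2: +6 new -> 13 infected
Step 3: +7 new -> 20 infected
Step 4: +7 new -> 27 infected
Step 5: +5 new -> 32 infected
Step 6: +4 new -> 36 infected
Step 7: +5 new -> 41 infected
Step 8: +3 new -> 44 infected
Step 9: +1 new -> 45 infected
Step 10: +0 new -> 45 infected

Answer: 45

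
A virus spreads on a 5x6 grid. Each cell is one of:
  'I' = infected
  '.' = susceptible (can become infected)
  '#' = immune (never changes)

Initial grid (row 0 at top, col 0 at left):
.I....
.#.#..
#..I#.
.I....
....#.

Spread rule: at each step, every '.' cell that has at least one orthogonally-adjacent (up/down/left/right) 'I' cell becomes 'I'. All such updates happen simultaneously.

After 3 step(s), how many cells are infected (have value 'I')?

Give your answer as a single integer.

Step 0 (initial): 3 infected
Step 1: +8 new -> 11 infected
Step 2: +7 new -> 18 infected
Step 3: +2 new -> 20 infected

Answer: 20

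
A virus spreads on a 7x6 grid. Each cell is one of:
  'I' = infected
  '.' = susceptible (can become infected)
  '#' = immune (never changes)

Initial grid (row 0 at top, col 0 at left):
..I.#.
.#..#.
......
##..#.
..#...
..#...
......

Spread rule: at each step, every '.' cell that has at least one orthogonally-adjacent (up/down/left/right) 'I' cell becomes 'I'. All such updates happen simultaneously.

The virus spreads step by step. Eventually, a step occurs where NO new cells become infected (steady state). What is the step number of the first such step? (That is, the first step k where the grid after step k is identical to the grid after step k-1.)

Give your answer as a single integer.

Step 0 (initial): 1 infected
Step 1: +3 new -> 4 infected
Step 2: +3 new -> 7 infected
Step 3: +4 new -> 11 infected
Step 4: +3 new -> 14 infected
Step 5: +2 new -> 16 infected
Step 6: +4 new -> 20 infected
Step 7: +4 new -> 24 infected
Step 8: +3 new -> 27 infected
Step 9: +2 new -> 29 infected
Step 10: +2 new -> 31 infected
Step 11: +2 new -> 33 infected
Step 12: +1 new -> 34 infected
Step 13: +0 new -> 34 infected

Answer: 13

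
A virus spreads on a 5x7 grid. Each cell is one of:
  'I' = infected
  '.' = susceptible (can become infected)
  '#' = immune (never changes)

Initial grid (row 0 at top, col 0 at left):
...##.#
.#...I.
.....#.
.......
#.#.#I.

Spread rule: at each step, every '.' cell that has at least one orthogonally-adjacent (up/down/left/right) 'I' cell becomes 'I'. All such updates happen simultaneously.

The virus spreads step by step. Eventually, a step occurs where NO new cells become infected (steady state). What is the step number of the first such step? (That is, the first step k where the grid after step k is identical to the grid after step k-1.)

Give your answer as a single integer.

Answer: 8

Derivation:
Step 0 (initial): 2 infected
Step 1: +5 new -> 7 infected
Step 2: +5 new -> 12 infected
Step 3: +3 new -> 15 infected
Step 4: +4 new -> 19 infected
Step 5: +3 new -> 22 infected
Step 6: +4 new -> 26 infected
Step 7: +1 new -> 27 infected
Step 8: +0 new -> 27 infected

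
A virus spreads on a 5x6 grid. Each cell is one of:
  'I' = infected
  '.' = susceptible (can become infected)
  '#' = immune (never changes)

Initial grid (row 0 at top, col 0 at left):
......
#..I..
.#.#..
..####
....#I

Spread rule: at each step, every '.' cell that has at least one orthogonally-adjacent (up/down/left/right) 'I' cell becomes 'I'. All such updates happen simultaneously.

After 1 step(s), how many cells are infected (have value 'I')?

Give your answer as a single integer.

Answer: 5

Derivation:
Step 0 (initial): 2 infected
Step 1: +3 new -> 5 infected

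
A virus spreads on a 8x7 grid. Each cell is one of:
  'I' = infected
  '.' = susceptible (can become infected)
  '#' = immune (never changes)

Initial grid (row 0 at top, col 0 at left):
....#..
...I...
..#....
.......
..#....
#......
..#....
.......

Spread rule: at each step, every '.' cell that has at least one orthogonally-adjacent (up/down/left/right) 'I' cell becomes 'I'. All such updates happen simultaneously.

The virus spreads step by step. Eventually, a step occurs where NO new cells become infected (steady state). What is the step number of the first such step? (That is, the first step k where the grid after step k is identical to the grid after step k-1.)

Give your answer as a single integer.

Step 0 (initial): 1 infected
Step 1: +4 new -> 5 infected
Step 2: +5 new -> 10 infected
Step 3: +9 new -> 19 infected
Step 4: +8 new -> 27 infected
Step 5: +7 new -> 34 infected
Step 6: +6 new -> 40 infected
Step 7: +5 new -> 45 infected
Step 8: +4 new -> 49 infected
Step 9: +2 new -> 51 infected
Step 10: +0 new -> 51 infected

Answer: 10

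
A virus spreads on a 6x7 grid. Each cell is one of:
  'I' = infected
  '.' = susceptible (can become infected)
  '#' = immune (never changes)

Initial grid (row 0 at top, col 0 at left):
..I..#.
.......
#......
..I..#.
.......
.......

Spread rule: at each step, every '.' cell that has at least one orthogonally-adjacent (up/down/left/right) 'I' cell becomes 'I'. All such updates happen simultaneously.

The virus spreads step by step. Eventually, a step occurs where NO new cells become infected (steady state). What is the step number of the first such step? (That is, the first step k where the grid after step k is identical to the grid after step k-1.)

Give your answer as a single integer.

Answer: 7

Derivation:
Step 0 (initial): 2 infected
Step 1: +7 new -> 9 infected
Step 2: +11 new -> 20 infected
Step 3: +7 new -> 27 infected
Step 4: +5 new -> 32 infected
Step 5: +4 new -> 36 infected
Step 6: +3 new -> 39 infected
Step 7: +0 new -> 39 infected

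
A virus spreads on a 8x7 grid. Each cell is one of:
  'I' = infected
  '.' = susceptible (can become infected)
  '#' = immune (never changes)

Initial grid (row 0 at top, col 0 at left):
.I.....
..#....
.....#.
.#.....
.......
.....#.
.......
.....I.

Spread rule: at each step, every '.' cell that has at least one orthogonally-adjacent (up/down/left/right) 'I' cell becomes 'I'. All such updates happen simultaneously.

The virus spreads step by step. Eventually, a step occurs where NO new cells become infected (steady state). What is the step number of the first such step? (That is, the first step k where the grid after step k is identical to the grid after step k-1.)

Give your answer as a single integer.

Answer: 7

Derivation:
Step 0 (initial): 2 infected
Step 1: +6 new -> 8 infected
Step 2: +6 new -> 14 infected
Step 3: +8 new -> 22 infected
Step 4: +10 new -> 32 infected
Step 5: +13 new -> 45 infected
Step 6: +7 new -> 52 infected
Step 7: +0 new -> 52 infected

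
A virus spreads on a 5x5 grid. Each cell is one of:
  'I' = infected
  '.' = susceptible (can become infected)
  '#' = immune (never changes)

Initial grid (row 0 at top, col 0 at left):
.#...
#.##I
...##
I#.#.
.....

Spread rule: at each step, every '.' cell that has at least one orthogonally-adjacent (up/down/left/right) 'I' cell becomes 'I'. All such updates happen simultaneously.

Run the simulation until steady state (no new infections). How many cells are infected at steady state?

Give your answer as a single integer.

Step 0 (initial): 2 infected
Step 1: +3 new -> 5 infected
Step 2: +3 new -> 8 infected
Step 3: +4 new -> 12 infected
Step 4: +2 new -> 14 infected
Step 5: +1 new -> 15 infected
Step 6: +1 new -> 16 infected
Step 7: +0 new -> 16 infected

Answer: 16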